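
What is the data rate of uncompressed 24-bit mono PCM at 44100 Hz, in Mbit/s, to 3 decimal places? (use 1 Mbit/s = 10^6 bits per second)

Bit rate = 44,100 × 24 × 1 = 1,058,400 bits/s.
= 1.058 Mbit/s.

1.058 Mbit/s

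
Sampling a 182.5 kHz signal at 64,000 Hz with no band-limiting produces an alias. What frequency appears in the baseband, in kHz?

9.5 kHz

Nyquist = 64,000/2 = 32,000 Hz; 182,500 Hz exceeds it.
Alias = |182,500 − 3×64,000| = |182,500 − 192,000| = 9,500 Hz = 9.5 kHz.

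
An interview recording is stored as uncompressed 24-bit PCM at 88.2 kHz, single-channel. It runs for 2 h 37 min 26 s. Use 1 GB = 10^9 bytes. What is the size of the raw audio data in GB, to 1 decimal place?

2.5 GB

Duration = 2 h 37 min 26 s = 9,446 s.
Bytes = 88,200 samples/s × 9,446 s × 3 bytes/sample × 1 ch = 2,499,411,600 bytes.
2,499,411,600 / 1,000,000,000 = 2.5 GB.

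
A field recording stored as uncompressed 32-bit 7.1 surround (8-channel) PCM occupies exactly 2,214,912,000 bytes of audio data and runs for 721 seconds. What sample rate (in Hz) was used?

96,000 Hz

Bytes = sample_rate × seconds × bytes_per_sample × channels.
sample_rate = 2,214,912,000 / (721 × 4 × 8) = 2,214,912,000 / 23,072 = 96,000 Hz.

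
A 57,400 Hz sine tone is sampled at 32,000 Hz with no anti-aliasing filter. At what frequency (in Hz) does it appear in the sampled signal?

6,600 Hz

Nyquist = 32,000/2 = 16,000 Hz; 57,400 Hz exceeds it.
Alias = |57,400 − 2×32,000| = |57,400 − 64,000| = 6,600 Hz.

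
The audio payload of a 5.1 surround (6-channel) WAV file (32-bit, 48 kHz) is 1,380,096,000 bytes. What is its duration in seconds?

1,198 seconds

Byte rate = 48,000 × 4 × 6 = 1,152,000 bytes/s.
Duration = 1,380,096,000 / 1,152,000 = 1,198 s.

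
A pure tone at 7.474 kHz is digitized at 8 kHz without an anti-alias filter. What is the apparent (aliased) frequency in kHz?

0.526 kHz

Nyquist = 8,000/2 = 4,000 Hz; 7,474 Hz exceeds it.
Alias = |7,474 − 1×8,000| = |7,474 − 8,000| = 526 Hz = 0.526 kHz.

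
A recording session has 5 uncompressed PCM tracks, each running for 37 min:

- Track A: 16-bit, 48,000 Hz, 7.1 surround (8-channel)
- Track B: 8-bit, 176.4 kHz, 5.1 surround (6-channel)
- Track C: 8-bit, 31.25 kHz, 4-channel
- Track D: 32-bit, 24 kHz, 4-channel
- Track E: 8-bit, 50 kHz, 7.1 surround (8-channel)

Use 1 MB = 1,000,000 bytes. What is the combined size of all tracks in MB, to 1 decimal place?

37 min = 2,220 s.
Track A: 48,000 × 2,220 × 2 × 8 = 1,704,960,000 bytes.
Track B: 176,400 × 2,220 × 1 × 6 = 2,349,648,000 bytes.
Track C: 31,250 × 2,220 × 1 × 4 = 277,500,000 bytes.
Track D: 24,000 × 2,220 × 4 × 4 = 852,480,000 bytes.
Track E: 50,000 × 2,220 × 1 × 8 = 888,000,000 bytes.
Total = 6,072,588,000 bytes = 6072.6 MB.

6072.6 MB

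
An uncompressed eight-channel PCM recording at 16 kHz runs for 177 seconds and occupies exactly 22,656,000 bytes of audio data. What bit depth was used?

Bytes per sample = 22,656,000 / (16,000 × 177 × 8) = 22,656,000 / 22,656,000 = 1.
Bit depth = 1 × 8 = 8 bits.

8 bits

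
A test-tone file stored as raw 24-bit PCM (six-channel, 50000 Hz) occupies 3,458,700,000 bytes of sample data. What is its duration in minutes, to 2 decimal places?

Byte rate = 50,000 × 3 × 6 = 900,000 bytes/s.
Duration = 3,458,700,000 / 900,000 = 3,843 s.
3,843 s / 60 = 64.05 minutes.

64.05 minutes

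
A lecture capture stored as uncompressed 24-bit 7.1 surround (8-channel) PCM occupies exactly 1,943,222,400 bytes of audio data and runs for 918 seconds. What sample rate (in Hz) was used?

Bytes = sample_rate × seconds × bytes_per_sample × channels.
sample_rate = 1,943,222,400 / (918 × 3 × 8) = 1,943,222,400 / 22,032 = 88,200 Hz.

88,200 Hz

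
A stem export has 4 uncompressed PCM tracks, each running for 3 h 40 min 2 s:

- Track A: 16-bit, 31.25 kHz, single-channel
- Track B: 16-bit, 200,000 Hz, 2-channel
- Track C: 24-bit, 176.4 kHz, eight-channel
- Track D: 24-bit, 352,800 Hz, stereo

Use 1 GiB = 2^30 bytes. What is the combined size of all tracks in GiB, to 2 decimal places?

3 h 40 min 2 s = 13,202 s.
Track A: 31,250 × 13,202 × 2 × 1 = 825,125,000 bytes.
Track B: 200,000 × 13,202 × 2 × 2 = 10,561,600,000 bytes.
Track C: 176,400 × 13,202 × 3 × 8 = 55,891,987,200 bytes.
Track D: 352,800 × 13,202 × 3 × 2 = 27,945,993,600 bytes.
Total = 95,224,705,800 bytes = 88.68 GiB.

88.68 GiB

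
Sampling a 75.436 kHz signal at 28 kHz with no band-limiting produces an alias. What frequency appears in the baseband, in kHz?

Nyquist = 28,000/2 = 14,000 Hz; 75,436 Hz exceeds it.
Alias = |75,436 − 3×28,000| = |75,436 − 84,000| = 8,564 Hz = 8.564 kHz.

8.564 kHz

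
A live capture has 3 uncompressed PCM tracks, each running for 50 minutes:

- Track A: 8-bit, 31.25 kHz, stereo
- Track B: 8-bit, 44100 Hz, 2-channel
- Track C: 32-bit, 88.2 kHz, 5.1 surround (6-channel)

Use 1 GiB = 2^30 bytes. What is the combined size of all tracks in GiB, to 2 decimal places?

50 minutes = 3,000 s.
Track A: 31,250 × 3,000 × 1 × 2 = 187,500,000 bytes.
Track B: 44,100 × 3,000 × 1 × 2 = 264,600,000 bytes.
Track C: 88,200 × 3,000 × 4 × 6 = 6,350,400,000 bytes.
Total = 6,802,500,000 bytes = 6.34 GiB.

6.34 GiB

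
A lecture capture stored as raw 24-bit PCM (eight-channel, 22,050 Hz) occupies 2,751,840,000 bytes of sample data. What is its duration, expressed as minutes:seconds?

Byte rate = 22,050 × 3 × 8 = 529,200 bytes/s.
Duration = 2,751,840,000 / 529,200 = 5,200 s.
5,200 s = 86:40.

86:40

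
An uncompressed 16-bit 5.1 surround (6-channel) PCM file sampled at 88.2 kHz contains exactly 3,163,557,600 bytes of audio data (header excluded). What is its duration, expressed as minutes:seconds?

49:49

Byte rate = 88,200 × 2 × 6 = 1,058,400 bytes/s.
Duration = 3,163,557,600 / 1,058,400 = 2,989 s.
2,989 s = 49:49.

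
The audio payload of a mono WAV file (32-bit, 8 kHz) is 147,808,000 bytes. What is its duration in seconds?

Byte rate = 8,000 × 4 × 1 = 32,000 bytes/s.
Duration = 147,808,000 / 32,000 = 4,619 s.

4,619 seconds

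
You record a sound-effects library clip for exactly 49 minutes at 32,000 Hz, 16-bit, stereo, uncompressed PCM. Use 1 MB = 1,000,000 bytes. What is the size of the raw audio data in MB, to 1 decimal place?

Duration = exactly 49 minutes = 2,940 s.
Bytes = 32,000 samples/s × 2,940 s × 2 bytes/sample × 2 ch = 376,320,000 bytes.
376,320,000 / 1,000,000 = 376.3 MB.

376.3 MB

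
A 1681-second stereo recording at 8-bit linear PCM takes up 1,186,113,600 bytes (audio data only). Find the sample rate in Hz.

352,800 Hz

Bytes = sample_rate × seconds × bytes_per_sample × channels.
sample_rate = 1,186,113,600 / (1,681 × 1 × 2) = 1,186,113,600 / 3,362 = 352,800 Hz.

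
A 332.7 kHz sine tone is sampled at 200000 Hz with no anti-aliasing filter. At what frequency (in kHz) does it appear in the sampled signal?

67.3 kHz

Nyquist = 200,000/2 = 100,000 Hz; 332,700 Hz exceeds it.
Alias = |332,700 − 2×200,000| = |332,700 − 400,000| = 67,300 Hz = 67.3 kHz.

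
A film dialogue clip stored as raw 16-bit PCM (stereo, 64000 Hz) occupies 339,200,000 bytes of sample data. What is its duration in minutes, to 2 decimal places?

22.08 minutes

Byte rate = 64,000 × 2 × 2 = 256,000 bytes/s.
Duration = 339,200,000 / 256,000 = 1,325 s.
1,325 s / 60 = 22.08 minutes.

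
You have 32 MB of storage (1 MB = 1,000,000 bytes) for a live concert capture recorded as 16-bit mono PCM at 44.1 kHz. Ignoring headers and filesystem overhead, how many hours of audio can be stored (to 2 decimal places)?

0.10 hours

Uncompressed byte rate = 44,100 × 2 × 1 = 88,200 bytes/s.
Capacity = 32 × 1,000,000 = 32,000,000 bytes.
32,000,000 / 88,200 ≈ 362.81 s → 0.10 hours.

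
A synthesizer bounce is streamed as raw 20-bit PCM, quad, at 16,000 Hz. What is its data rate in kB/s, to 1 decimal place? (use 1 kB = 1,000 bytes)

160.0 kB/s

Bit rate = 16,000 × 20 × 4 = 1,280,000 bits/s.
1,280,000 / 8 = 160,000 B/s = 160.0 kB/s.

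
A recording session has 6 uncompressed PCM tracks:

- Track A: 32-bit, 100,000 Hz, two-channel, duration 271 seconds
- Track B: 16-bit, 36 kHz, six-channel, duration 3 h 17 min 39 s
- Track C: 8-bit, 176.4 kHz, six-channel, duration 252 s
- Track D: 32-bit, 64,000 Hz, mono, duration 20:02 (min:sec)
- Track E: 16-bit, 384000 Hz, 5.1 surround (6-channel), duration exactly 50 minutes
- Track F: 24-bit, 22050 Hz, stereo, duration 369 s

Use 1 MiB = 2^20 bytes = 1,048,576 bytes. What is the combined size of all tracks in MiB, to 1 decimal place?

18870.5 MiB

Track A: 100,000 × 271 × 4 × 2 = 216,800,000 bytes.
Track B: 3 h 17 min 39 s = 11,859 s; 36,000 × 11,859 × 2 × 6 = 5,123,088,000 bytes.
Track C: 176,400 × 252 × 1 × 6 = 266,716,800 bytes.
Track D: 20:02 (min:sec) = 1,202 s; 64,000 × 1,202 × 4 × 1 = 307,712,000 bytes.
Track E: exactly 50 minutes = 3,000 s; 384,000 × 3,000 × 2 × 6 = 13,824,000,000 bytes.
Track F: 22,050 × 369 × 3 × 2 = 48,818,700 bytes.
Total = 19,787,135,500 bytes = 18870.5 MiB.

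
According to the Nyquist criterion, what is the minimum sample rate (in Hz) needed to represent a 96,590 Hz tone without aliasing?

193,180 Hz

Minimum sample rate = 2 × 96,590 Hz = 193,180 Hz.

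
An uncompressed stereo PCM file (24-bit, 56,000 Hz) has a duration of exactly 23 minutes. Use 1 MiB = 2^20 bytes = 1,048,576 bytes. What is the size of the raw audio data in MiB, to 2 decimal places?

Duration = exactly 23 minutes = 1,380 s.
Bytes = 56,000 samples/s × 1,380 s × 3 bytes/sample × 2 ch = 463,680,000 bytes.
463,680,000 / 1,048,576 = 442.20 MiB.

442.20 MiB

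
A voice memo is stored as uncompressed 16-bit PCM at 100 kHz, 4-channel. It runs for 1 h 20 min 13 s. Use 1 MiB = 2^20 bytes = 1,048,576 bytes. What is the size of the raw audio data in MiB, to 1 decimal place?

Duration = 1 h 20 min 13 s = 4,813 s.
Bytes = 100,000 samples/s × 4,813 s × 2 bytes/sample × 4 ch = 3,850,400,000 bytes.
3,850,400,000 / 1,048,576 = 3672.0 MiB.

3672.0 MiB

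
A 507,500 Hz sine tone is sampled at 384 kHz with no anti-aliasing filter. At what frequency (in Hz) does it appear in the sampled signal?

Nyquist = 384,000/2 = 192,000 Hz; 507,500 Hz exceeds it.
Alias = |507,500 − 1×384,000| = |507,500 − 384,000| = 123,500 Hz.

123,500 Hz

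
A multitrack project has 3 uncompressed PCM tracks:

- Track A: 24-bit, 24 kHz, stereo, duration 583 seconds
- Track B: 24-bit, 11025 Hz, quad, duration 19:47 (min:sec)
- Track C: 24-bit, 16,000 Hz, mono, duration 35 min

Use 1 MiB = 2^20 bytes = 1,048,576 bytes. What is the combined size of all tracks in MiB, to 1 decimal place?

Track A: 24,000 × 583 × 3 × 2 = 83,952,000 bytes.
Track B: 19:47 (min:sec) = 1,187 s; 11,025 × 1,187 × 3 × 4 = 157,040,100 bytes.
Track C: 35 min = 2,100 s; 16,000 × 2,100 × 3 × 1 = 100,800,000 bytes.
Total = 341,792,100 bytes = 326.0 MiB.

326.0 MiB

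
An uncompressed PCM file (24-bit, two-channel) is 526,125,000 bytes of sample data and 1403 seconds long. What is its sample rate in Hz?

62,500 Hz

Bytes = sample_rate × seconds × bytes_per_sample × channels.
sample_rate = 526,125,000 / (1,403 × 3 × 2) = 526,125,000 / 8,418 = 62,500 Hz.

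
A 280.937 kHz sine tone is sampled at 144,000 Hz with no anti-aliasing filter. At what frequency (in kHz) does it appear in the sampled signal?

Nyquist = 144,000/2 = 72,000 Hz; 280,937 Hz exceeds it.
Alias = |280,937 − 2×144,000| = |280,937 − 288,000| = 7,063 Hz = 7.063 kHz.

7.063 kHz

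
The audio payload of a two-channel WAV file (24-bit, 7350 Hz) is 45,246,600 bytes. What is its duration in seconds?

1,026 seconds

Byte rate = 7,350 × 3 × 2 = 44,100 bytes/s.
Duration = 45,246,600 / 44,100 = 1,026 s.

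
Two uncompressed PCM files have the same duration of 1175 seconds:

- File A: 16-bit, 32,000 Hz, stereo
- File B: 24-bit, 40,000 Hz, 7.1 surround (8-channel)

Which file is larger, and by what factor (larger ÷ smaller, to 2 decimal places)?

File B, by a factor of 7.50

File A: 32,000 × 2 × 2 = 128,000 bytes/s.
File B: 40,000 × 3 × 8 = 960,000 bytes/s.
File B is larger; ratio = 1,128,000,000 / 150,400,000 = 7.50.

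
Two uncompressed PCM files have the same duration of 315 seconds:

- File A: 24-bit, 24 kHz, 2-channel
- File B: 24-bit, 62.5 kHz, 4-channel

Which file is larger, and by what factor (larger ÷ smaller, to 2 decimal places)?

File B, by a factor of 5.21

File A: 24,000 × 3 × 2 = 144,000 bytes/s.
File B: 62,500 × 3 × 4 = 750,000 bytes/s.
File B is larger; ratio = 236,250,000 / 45,360,000 = 5.21.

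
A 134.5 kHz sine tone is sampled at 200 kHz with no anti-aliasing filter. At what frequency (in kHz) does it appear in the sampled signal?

Nyquist = 200,000/2 = 100,000 Hz; 134,500 Hz exceeds it.
Alias = |134,500 − 1×200,000| = |134,500 − 200,000| = 65,500 Hz = 65.5 kHz.

65.5 kHz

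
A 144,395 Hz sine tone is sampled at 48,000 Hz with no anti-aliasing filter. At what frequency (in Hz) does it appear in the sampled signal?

395 Hz

Nyquist = 48,000/2 = 24,000 Hz; 144,395 Hz exceeds it.
Alias = |144,395 − 3×48,000| = |144,395 − 144,000| = 395 Hz.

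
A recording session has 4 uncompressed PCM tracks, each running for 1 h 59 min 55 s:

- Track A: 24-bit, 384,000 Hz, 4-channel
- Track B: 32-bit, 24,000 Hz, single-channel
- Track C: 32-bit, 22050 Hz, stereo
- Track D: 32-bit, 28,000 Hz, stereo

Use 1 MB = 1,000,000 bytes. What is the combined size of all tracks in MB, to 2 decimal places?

36726.16 MB

1 h 59 min 55 s = 7,195 s.
Track A: 384,000 × 7,195 × 3 × 4 = 33,154,560,000 bytes.
Track B: 24,000 × 7,195 × 4 × 1 = 690,720,000 bytes.
Track C: 22,050 × 7,195 × 4 × 2 = 1,269,198,000 bytes.
Track D: 28,000 × 7,195 × 4 × 2 = 1,611,680,000 bytes.
Total = 36,726,158,000 bytes = 36726.16 MB.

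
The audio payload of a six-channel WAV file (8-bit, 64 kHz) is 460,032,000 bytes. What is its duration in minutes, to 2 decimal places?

19.97 minutes

Byte rate = 64,000 × 1 × 6 = 384,000 bytes/s.
Duration = 460,032,000 / 384,000 = 1,198 s.
1,198 s / 60 = 19.97 minutes.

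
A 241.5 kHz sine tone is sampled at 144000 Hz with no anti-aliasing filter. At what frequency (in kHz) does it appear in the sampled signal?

46.5 kHz

Nyquist = 144,000/2 = 72,000 Hz; 241,500 Hz exceeds it.
Alias = |241,500 − 2×144,000| = |241,500 − 288,000| = 46,500 Hz = 46.5 kHz.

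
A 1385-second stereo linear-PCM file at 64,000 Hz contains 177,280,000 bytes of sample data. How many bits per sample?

Bytes per sample = 177,280,000 / (64,000 × 1,385 × 2) = 177,280,000 / 177,280,000 = 1.
Bit depth = 1 × 8 = 8 bits.

8 bits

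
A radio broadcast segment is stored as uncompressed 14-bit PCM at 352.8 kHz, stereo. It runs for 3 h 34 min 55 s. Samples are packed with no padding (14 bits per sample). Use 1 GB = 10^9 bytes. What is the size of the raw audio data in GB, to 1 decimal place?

Duration = 3 h 34 min 55 s = 12,895 s.
Bits = 352,800 × 12,895 × 14 × 2 = 127,381,968,000 bits = 15,922,746,000 bytes.
15,922,746,000 / 1,000,000,000 = 15.9 GB.

15.9 GB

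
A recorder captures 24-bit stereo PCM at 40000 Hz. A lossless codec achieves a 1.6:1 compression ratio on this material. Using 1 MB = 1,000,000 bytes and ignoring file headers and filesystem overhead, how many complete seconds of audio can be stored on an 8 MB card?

Uncompressed byte rate = 40,000 × 3 × 2 = 240,000 bytes/s.
After 1.6:1 compression, effective rate ≈ 150000 bytes/s.
Capacity = 8 × 1,000,000 = 8,000,000 bytes.
8,000,000 / effective rate ≈ 53.33 s → 53 seconds.

53 seconds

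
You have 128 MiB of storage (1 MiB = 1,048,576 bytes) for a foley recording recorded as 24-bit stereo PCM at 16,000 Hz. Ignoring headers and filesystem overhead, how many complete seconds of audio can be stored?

1,398 seconds

Uncompressed byte rate = 16,000 × 3 × 2 = 96,000 bytes/s.
Capacity = 128 × 1,048,576 = 134,217,728 bytes.
134,217,728 / 96,000 ≈ 1398.1 s → 1,398 seconds.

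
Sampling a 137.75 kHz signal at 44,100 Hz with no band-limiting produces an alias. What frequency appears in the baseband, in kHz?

5.45 kHz

Nyquist = 44,100/2 = 22,050 Hz; 137,750 Hz exceeds it.
Alias = |137,750 − 3×44,100| = |137,750 − 132,300| = 5,450 Hz = 5.45 kHz.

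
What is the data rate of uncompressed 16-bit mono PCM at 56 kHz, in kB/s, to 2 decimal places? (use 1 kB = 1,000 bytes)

Bit rate = 56,000 × 16 × 1 = 896,000 bits/s.
896,000 / 8 = 112,000 B/s = 112.00 kB/s.

112.00 kB/s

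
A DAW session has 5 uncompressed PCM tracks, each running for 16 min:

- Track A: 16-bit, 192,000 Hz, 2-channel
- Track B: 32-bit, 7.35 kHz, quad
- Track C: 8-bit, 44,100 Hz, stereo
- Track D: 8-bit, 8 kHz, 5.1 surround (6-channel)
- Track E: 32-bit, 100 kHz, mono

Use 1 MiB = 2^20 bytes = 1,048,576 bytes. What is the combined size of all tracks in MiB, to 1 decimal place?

16 min = 960 s.
Track A: 192,000 × 960 × 2 × 2 = 737,280,000 bytes.
Track B: 7,350 × 960 × 4 × 4 = 112,896,000 bytes.
Track C: 44,100 × 960 × 1 × 2 = 84,672,000 bytes.
Track D: 8,000 × 960 × 1 × 6 = 46,080,000 bytes.
Track E: 100,000 × 960 × 4 × 1 = 384,000,000 bytes.
Total = 1,364,928,000 bytes = 1301.7 MiB.

1301.7 MiB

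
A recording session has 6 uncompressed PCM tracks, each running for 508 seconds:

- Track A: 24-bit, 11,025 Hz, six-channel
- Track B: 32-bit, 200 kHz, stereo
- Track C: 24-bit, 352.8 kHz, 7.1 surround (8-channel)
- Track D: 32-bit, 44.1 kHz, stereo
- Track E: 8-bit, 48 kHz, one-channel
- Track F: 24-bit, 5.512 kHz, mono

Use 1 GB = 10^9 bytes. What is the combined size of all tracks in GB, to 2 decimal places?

5.43 GB

Track A: 11,025 × 508 × 3 × 6 = 100,812,600 bytes.
Track B: 200,000 × 508 × 4 × 2 = 812,800,000 bytes.
Track C: 352,800 × 508 × 3 × 8 = 4,301,337,600 bytes.
Track D: 44,100 × 508 × 4 × 2 = 179,222,400 bytes.
Track E: 48,000 × 508 × 1 × 1 = 24,384,000 bytes.
Track F: 5,512 × 508 × 3 × 1 = 8,400,288 bytes.
Total = 5,426,956,888 bytes = 5.43 GB.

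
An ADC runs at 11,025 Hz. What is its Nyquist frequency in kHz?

Nyquist frequency = sample rate / 2 = 11,025 / 2 = 5.5125 kHz.

5.5125 kHz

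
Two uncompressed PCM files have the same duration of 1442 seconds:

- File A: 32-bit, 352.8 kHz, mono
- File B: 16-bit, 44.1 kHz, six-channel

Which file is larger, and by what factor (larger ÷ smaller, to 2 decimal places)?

File A, by a factor of 2.67

File A: 352,800 × 4 × 1 = 1,411,200 bytes/s.
File B: 44,100 × 2 × 6 = 529,200 bytes/s.
File A is larger; ratio = 2,034,950,400 / 763,106,400 = 2.67.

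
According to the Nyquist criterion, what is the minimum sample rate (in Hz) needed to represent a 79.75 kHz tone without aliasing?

Minimum sample rate = 2 × 79,750 Hz = 159,500 Hz.

159,500 Hz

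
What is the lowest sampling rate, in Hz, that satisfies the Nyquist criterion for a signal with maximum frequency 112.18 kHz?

Minimum sample rate = 2 × 112,180 Hz = 224,360 Hz.

224,360 Hz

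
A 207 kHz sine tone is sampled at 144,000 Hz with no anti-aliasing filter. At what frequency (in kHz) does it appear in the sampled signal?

Nyquist = 144,000/2 = 72,000 Hz; 207,000 Hz exceeds it.
Alias = |207,000 − 1×144,000| = |207,000 − 144,000| = 63,000 Hz = 63 kHz.

63 kHz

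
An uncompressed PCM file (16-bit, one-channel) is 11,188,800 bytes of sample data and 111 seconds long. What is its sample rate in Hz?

Bytes = sample_rate × seconds × bytes_per_sample × channels.
sample_rate = 11,188,800 / (111 × 2 × 1) = 11,188,800 / 222 = 50,400 Hz.

50,400 Hz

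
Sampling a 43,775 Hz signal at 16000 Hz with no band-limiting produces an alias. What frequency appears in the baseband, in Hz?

Nyquist = 16,000/2 = 8,000 Hz; 43,775 Hz exceeds it.
Alias = |43,775 − 3×16,000| = |43,775 − 48,000| = 4,225 Hz.

4,225 Hz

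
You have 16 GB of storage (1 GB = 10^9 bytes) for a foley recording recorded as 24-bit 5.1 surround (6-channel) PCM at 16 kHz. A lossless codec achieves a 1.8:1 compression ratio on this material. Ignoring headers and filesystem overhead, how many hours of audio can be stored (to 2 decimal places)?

27.78 hours

Uncompressed byte rate = 16,000 × 3 × 6 = 288,000 bytes/s.
After 1.8:1 compression, effective rate ≈ 160000 bytes/s.
Capacity = 16 × 1,000,000,000 = 16,000,000,000 bytes.
16,000,000,000 / effective rate ≈ 100000 s → 27.78 hours.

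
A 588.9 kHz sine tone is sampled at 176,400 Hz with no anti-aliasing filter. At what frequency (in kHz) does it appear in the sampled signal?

59.7 kHz

Nyquist = 176,400/2 = 88,200 Hz; 588,900 Hz exceeds it.
Alias = |588,900 − 3×176,400| = |588,900 − 529,200| = 59,700 Hz = 59.7 kHz.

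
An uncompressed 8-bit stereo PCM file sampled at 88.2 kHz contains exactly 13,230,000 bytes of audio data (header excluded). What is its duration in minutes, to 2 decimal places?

1.25 minutes

Byte rate = 88,200 × 1 × 2 = 176,400 bytes/s.
Duration = 13,230,000 / 176,400 = 75 s.
75 s / 60 = 1.25 minutes.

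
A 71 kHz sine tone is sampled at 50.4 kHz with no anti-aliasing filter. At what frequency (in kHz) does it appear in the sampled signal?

20.6 kHz

Nyquist = 50,400/2 = 25,200 Hz; 71,000 Hz exceeds it.
Alias = |71,000 − 1×50,400| = |71,000 − 50,400| = 20,600 Hz = 20.6 kHz.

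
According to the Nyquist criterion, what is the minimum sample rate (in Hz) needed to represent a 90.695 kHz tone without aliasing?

Minimum sample rate = 2 × 90,695 Hz = 181,390 Hz.

181,390 Hz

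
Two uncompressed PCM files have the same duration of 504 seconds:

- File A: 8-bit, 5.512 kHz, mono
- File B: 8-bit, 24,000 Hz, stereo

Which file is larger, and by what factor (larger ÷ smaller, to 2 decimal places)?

File A: 5,512 × 1 × 1 = 5,512 bytes/s.
File B: 24,000 × 1 × 2 = 48,000 bytes/s.
File B is larger; ratio = 24,192,000 / 2,778,048 = 8.71.

File B, by a factor of 8.71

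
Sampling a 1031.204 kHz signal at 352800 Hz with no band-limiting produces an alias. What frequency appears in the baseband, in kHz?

27.196 kHz

Nyquist = 352,800/2 = 176,400 Hz; 1,031,204 Hz exceeds it.
Alias = |1,031,204 − 3×352,800| = |1,031,204 − 1,058,400| = 27,196 Hz = 27.196 kHz.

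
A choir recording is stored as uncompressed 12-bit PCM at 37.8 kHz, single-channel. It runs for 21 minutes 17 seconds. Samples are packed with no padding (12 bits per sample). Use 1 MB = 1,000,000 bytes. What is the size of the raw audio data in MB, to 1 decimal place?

72.4 MB

Duration = 21 minutes 17 seconds = 1,277 s.
Bits = 37,800 × 1,277 × 12 × 1 = 579,247,200 bits = 72,405,900 bytes.
72,405,900 / 1,000,000 = 72.4 MB.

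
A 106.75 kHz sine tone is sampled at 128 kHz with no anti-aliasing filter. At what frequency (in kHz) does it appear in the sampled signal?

Nyquist = 128,000/2 = 64,000 Hz; 106,750 Hz exceeds it.
Alias = |106,750 − 1×128,000| = |106,750 − 128,000| = 21,250 Hz = 21.25 kHz.

21.25 kHz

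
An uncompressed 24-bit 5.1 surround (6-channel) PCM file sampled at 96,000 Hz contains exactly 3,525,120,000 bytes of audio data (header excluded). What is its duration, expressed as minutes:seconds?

Byte rate = 96,000 × 3 × 6 = 1,728,000 bytes/s.
Duration = 3,525,120,000 / 1,728,000 = 2,040 s.
2,040 s = 34:00.

34:00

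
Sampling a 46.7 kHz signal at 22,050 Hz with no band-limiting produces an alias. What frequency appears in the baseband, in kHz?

2.6 kHz

Nyquist = 22,050/2 = 11,025 Hz; 46,700 Hz exceeds it.
Alias = |46,700 − 2×22,050| = |46,700 − 44,100| = 2,600 Hz = 2.6 kHz.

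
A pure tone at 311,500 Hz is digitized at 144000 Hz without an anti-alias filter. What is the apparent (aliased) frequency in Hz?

Nyquist = 144,000/2 = 72,000 Hz; 311,500 Hz exceeds it.
Alias = |311,500 − 2×144,000| = |311,500 − 288,000| = 23,500 Hz.

23,500 Hz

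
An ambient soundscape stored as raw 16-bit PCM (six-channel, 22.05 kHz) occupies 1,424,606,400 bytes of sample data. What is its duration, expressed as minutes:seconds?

89:44

Byte rate = 22,050 × 2 × 6 = 264,600 bytes/s.
Duration = 1,424,606,400 / 264,600 = 5,384 s.
5,384 s = 89:44.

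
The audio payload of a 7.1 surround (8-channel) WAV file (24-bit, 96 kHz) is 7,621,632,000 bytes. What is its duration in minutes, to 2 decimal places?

55.13 minutes

Byte rate = 96,000 × 3 × 8 = 2,304,000 bytes/s.
Duration = 7,621,632,000 / 2,304,000 = 3,308 s.
3,308 s / 60 = 55.13 minutes.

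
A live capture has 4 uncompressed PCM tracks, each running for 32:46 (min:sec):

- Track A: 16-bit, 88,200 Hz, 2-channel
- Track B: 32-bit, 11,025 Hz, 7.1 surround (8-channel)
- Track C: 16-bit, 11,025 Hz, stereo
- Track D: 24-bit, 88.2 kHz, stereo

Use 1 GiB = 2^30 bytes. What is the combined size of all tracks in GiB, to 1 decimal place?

2.3 GiB

32:46 (min:sec) = 1,966 s.
Track A: 88,200 × 1,966 × 2 × 2 = 693,604,800 bytes.
Track B: 11,025 × 1,966 × 4 × 8 = 693,604,800 bytes.
Track C: 11,025 × 1,966 × 2 × 2 = 86,700,600 bytes.
Track D: 88,200 × 1,966 × 3 × 2 = 1,040,407,200 bytes.
Total = 2,514,317,400 bytes = 2.3 GiB.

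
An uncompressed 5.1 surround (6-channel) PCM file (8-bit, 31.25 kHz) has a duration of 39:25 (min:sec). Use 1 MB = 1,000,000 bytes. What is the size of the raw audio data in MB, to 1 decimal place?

Duration = 39:25 (min:sec) = 2,365 s.
Bytes = 31,250 samples/s × 2,365 s × 1 bytes/sample × 6 ch = 443,437,500 bytes.
443,437,500 / 1,000,000 = 443.4 MB.

443.4 MB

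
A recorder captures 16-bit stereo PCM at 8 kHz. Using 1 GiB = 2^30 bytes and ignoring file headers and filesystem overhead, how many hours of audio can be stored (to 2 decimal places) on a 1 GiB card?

9.32 hours

Uncompressed byte rate = 8,000 × 2 × 2 = 32,000 bytes/s.
Capacity = 1 × 1,073,741,824 = 1,073,741,824 bytes.
1,073,741,824 / 32,000 ≈ 33554.43 s → 9.32 hours.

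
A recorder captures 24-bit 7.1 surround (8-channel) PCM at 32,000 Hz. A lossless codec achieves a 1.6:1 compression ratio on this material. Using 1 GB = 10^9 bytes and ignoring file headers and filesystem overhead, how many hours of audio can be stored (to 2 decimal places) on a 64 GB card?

37.04 hours

Uncompressed byte rate = 32,000 × 3 × 8 = 768,000 bytes/s.
After 1.6:1 compression, effective rate ≈ 480000 bytes/s.
Capacity = 64 × 1,000,000,000 = 64,000,000,000 bytes.
64,000,000,000 / effective rate ≈ 133333.33 s → 37.04 hours.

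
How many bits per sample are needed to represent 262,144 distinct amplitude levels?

log2(262,144) = 18.

18 bits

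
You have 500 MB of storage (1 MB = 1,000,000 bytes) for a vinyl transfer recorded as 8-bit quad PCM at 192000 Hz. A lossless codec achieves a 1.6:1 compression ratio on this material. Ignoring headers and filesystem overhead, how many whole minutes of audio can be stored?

Uncompressed byte rate = 192,000 × 1 × 4 = 768,000 bytes/s.
After 1.6:1 compression, effective rate ≈ 480000 bytes/s.
Capacity = 500 × 1,000,000 = 500,000,000 bytes.
500,000,000 / effective rate ≈ 1041.67 s → 17 minutes.

17 minutes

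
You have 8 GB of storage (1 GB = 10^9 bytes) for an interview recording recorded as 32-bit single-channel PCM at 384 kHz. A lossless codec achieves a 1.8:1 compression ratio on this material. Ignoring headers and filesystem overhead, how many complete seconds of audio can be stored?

Uncompressed byte rate = 384,000 × 4 × 1 = 1,536,000 bytes/s.
After 1.8:1 compression, effective rate ≈ 853333.33 bytes/s.
Capacity = 8 × 1,000,000,000 = 8,000,000,000 bytes.
8,000,000,000 / effective rate ≈ 9375 s → 9,375 seconds.

9,375 seconds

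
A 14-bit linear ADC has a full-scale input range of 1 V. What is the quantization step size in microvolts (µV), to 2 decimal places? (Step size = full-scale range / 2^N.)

1 V / 2^14 = 1 / 16,384 V = 61.04 µV.

61.04 µV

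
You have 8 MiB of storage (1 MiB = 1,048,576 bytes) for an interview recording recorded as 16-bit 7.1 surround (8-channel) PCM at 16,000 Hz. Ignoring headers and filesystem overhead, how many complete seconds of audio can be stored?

32 seconds

Uncompressed byte rate = 16,000 × 2 × 8 = 256,000 bytes/s.
Capacity = 8 × 1,048,576 = 8,388,608 bytes.
8,388,608 / 256,000 ≈ 32.77 s → 32 seconds.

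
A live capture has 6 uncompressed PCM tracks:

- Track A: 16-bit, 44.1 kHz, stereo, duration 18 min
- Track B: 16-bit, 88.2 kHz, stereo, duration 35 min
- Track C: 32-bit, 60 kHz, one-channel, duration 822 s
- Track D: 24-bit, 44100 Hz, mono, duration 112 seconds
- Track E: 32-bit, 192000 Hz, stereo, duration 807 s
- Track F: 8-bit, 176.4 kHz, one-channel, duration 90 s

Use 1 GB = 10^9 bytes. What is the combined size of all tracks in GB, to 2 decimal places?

Track A: 18 min = 1,080 s; 44,100 × 1,080 × 2 × 2 = 190,512,000 bytes.
Track B: 35 min = 2,100 s; 88,200 × 2,100 × 2 × 2 = 740,880,000 bytes.
Track C: 60,000 × 822 × 4 × 1 = 197,280,000 bytes.
Track D: 44,100 × 112 × 3 × 1 = 14,817,600 bytes.
Track E: 192,000 × 807 × 4 × 2 = 1,239,552,000 bytes.
Track F: 176,400 × 90 × 1 × 1 = 15,876,000 bytes.
Total = 2,398,917,600 bytes = 2.40 GB.

2.40 GB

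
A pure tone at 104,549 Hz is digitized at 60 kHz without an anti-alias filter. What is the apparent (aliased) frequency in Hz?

15,451 Hz

Nyquist = 60,000/2 = 30,000 Hz; 104,549 Hz exceeds it.
Alias = |104,549 − 2×60,000| = |104,549 − 120,000| = 15,451 Hz.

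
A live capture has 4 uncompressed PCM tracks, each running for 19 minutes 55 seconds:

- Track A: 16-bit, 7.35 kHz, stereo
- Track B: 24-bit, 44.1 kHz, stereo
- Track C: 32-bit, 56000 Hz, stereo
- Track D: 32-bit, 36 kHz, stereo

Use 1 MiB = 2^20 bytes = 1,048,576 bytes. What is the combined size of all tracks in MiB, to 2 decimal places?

1173.83 MiB

19 minutes 55 seconds = 1,195 s.
Track A: 7,350 × 1,195 × 2 × 2 = 35,133,000 bytes.
Track B: 44,100 × 1,195 × 3 × 2 = 316,197,000 bytes.
Track C: 56,000 × 1,195 × 4 × 2 = 535,360,000 bytes.
Track D: 36,000 × 1,195 × 4 × 2 = 344,160,000 bytes.
Total = 1,230,850,000 bytes = 1173.83 MiB.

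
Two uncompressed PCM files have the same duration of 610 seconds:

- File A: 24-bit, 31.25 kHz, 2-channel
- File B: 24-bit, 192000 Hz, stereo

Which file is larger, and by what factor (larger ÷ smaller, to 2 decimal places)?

File A: 31,250 × 3 × 2 = 187,500 bytes/s.
File B: 192,000 × 3 × 2 = 1,152,000 bytes/s.
File B is larger; ratio = 702,720,000 / 114,375,000 = 6.14.

File B, by a factor of 6.14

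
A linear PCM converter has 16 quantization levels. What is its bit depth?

4 bits

log2(16) = 4.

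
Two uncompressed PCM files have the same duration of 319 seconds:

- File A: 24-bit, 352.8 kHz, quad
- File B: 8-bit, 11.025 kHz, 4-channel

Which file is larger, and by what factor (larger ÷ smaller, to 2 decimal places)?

File A, by a factor of 96.00

File A: 352,800 × 3 × 4 = 4,233,600 bytes/s.
File B: 11,025 × 1 × 4 = 44,100 bytes/s.
File A is larger; ratio = 1,350,518,400 / 14,067,900 = 96.00.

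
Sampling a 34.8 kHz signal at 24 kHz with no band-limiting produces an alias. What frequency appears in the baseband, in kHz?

Nyquist = 24,000/2 = 12,000 Hz; 34,800 Hz exceeds it.
Alias = |34,800 − 1×24,000| = |34,800 − 24,000| = 10,800 Hz = 10.8 kHz.

10.8 kHz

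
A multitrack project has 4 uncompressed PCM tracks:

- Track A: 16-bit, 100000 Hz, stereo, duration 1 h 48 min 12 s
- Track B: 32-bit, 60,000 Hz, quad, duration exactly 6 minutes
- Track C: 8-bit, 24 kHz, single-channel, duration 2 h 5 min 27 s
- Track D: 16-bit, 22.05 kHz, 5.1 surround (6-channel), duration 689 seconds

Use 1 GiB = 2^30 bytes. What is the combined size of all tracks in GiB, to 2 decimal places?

Track A: 1 h 48 min 12 s = 6,492 s; 100,000 × 6,492 × 2 × 2 = 2,596,800,000 bytes.
Track B: exactly 6 minutes = 360 s; 60,000 × 360 × 4 × 4 = 345,600,000 bytes.
Track C: 2 h 5 min 27 s = 7,527 s; 24,000 × 7,527 × 1 × 1 = 180,648,000 bytes.
Track D: 22,050 × 689 × 2 × 6 = 182,309,400 bytes.
Total = 3,305,357,400 bytes = 3.08 GiB.

3.08 GiB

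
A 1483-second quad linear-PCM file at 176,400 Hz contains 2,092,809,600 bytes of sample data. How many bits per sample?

Bytes per sample = 2,092,809,600 / (176,400 × 1,483 × 4) = 2,092,809,600 / 1,046,404,800 = 2.
Bit depth = 2 × 8 = 16 bits.

16 bits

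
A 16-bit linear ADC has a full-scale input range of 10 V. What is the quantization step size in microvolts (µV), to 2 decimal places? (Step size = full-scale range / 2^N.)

10 V / 2^16 = 10 / 65,536 V = 152.59 µV.

152.59 µV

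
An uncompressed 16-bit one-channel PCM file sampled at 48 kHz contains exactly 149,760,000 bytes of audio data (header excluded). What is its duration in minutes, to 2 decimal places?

26.00 minutes

Byte rate = 48,000 × 2 × 1 = 96,000 bytes/s.
Duration = 149,760,000 / 96,000 = 1,560 s.
1,560 s / 60 = 26.00 minutes.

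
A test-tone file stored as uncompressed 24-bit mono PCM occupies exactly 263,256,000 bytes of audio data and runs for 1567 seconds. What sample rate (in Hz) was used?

56,000 Hz

Bytes = sample_rate × seconds × bytes_per_sample × channels.
sample_rate = 263,256,000 / (1,567 × 3 × 1) = 263,256,000 / 4,701 = 56,000 Hz.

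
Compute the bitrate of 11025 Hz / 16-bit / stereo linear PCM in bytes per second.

Bit rate = 11,025 × 16 × 2 = 352,800 bits/s.
352,800 / 8 = 44,100 bytes/s.

44,100 bytes/s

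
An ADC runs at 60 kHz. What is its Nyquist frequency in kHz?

30 kHz

Nyquist frequency = sample rate / 2 = 60,000 / 2 = 30 kHz.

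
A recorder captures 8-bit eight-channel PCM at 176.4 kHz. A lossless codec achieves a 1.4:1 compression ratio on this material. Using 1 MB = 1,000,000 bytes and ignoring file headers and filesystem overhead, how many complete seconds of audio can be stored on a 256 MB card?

Uncompressed byte rate = 176,400 × 1 × 8 = 1,411,200 bytes/s.
After 1.4:1 compression, effective rate ≈ 1008000 bytes/s.
Capacity = 256 × 1,000,000 = 256,000,000 bytes.
256,000,000 / effective rate ≈ 253.97 s → 253 seconds.

253 seconds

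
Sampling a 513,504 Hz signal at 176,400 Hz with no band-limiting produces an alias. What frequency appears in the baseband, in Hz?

15,696 Hz

Nyquist = 176,400/2 = 88,200 Hz; 513,504 Hz exceeds it.
Alias = |513,504 − 3×176,400| = |513,504 − 529,200| = 15,696 Hz.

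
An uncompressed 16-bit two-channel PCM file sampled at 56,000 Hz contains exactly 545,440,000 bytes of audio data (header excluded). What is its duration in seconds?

Byte rate = 56,000 × 2 × 2 = 224,000 bytes/s.
Duration = 545,440,000 / 224,000 = 2,435 s.

2,435 seconds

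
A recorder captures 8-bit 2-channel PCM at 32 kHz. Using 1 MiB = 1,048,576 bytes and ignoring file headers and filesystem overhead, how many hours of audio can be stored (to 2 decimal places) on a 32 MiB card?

0.15 hours

Uncompressed byte rate = 32,000 × 1 × 2 = 64,000 bytes/s.
Capacity = 32 × 1,048,576 = 33,554,432 bytes.
33,554,432 / 64,000 ≈ 524.29 s → 0.15 hours.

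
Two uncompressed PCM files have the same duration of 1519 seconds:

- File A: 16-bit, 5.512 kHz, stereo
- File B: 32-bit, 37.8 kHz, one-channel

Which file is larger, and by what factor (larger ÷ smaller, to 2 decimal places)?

File A: 5,512 × 2 × 2 = 22,048 bytes/s.
File B: 37,800 × 4 × 1 = 151,200 bytes/s.
File B is larger; ratio = 229,672,800 / 33,490,912 = 6.86.

File B, by a factor of 6.86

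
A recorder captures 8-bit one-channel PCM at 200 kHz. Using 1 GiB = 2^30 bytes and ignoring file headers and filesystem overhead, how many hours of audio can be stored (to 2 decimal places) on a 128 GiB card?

190.89 hours

Uncompressed byte rate = 200,000 × 1 × 1 = 200,000 bytes/s.
Capacity = 128 × 1,073,741,824 = 137,438,953,472 bytes.
137,438,953,472 / 200,000 ≈ 687194.77 s → 190.89 hours.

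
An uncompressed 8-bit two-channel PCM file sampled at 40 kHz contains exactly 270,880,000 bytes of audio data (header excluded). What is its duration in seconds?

Byte rate = 40,000 × 1 × 2 = 80,000 bytes/s.
Duration = 270,880,000 / 80,000 = 3,386 s.

3,386 seconds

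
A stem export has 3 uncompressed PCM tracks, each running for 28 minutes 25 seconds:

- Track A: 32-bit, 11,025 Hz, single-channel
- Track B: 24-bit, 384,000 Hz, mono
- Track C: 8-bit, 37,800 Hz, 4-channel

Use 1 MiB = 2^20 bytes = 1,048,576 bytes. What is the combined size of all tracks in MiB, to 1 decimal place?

2190.7 MiB

28 minutes 25 seconds = 1,705 s.
Track A: 11,025 × 1,705 × 4 × 1 = 75,190,500 bytes.
Track B: 384,000 × 1,705 × 3 × 1 = 1,964,160,000 bytes.
Track C: 37,800 × 1,705 × 1 × 4 = 257,796,000 bytes.
Total = 2,297,146,500 bytes = 2190.7 MiB.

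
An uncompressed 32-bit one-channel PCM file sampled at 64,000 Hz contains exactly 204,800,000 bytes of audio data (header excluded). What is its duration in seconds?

Byte rate = 64,000 × 4 × 1 = 256,000 bytes/s.
Duration = 204,800,000 / 256,000 = 800 s.

800 seconds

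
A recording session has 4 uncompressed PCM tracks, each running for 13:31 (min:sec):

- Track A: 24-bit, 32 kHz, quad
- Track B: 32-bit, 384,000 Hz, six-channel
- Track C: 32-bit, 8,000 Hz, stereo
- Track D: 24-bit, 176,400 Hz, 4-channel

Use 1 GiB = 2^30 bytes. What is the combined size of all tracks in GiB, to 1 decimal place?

13:31 (min:sec) = 811 s.
Track A: 32,000 × 811 × 3 × 4 = 311,424,000 bytes.
Track B: 384,000 × 811 × 4 × 6 = 7,474,176,000 bytes.
Track C: 8,000 × 811 × 4 × 2 = 51,904,000 bytes.
Track D: 176,400 × 811 × 3 × 4 = 1,716,724,800 bytes.
Total = 9,554,228,800 bytes = 8.9 GiB.

8.9 GiB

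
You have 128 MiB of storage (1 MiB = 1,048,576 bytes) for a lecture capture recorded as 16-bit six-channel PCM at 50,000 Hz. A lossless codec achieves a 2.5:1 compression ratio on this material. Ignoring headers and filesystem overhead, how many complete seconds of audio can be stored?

559 seconds

Uncompressed byte rate = 50,000 × 2 × 6 = 600,000 bytes/s.
After 2.5:1 compression, effective rate ≈ 240000 bytes/s.
Capacity = 128 × 1,048,576 = 134,217,728 bytes.
134,217,728 / effective rate ≈ 559.24 s → 559 seconds.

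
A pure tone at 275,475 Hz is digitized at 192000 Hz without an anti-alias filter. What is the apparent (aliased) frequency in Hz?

83,475 Hz

Nyquist = 192,000/2 = 96,000 Hz; 275,475 Hz exceeds it.
Alias = |275,475 − 1×192,000| = |275,475 − 192,000| = 83,475 Hz.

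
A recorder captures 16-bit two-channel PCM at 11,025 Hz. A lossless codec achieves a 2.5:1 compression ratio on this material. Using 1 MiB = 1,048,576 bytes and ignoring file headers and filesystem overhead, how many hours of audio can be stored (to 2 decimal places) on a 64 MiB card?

1.06 hours

Uncompressed byte rate = 11,025 × 2 × 2 = 44,100 bytes/s.
After 2.5:1 compression, effective rate ≈ 17640 bytes/s.
Capacity = 64 × 1,048,576 = 67,108,864 bytes.
67,108,864 / effective rate ≈ 3804.36 s → 1.06 hours.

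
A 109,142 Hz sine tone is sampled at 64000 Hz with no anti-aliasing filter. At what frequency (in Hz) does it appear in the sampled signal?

18,858 Hz

Nyquist = 64,000/2 = 32,000 Hz; 109,142 Hz exceeds it.
Alias = |109,142 − 2×64,000| = |109,142 − 128,000| = 18,858 Hz.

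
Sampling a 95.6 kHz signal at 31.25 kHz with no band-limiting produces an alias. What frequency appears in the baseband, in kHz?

1.85 kHz

Nyquist = 31,250/2 = 15,625 Hz; 95,600 Hz exceeds it.
Alias = |95,600 − 3×31,250| = |95,600 − 93,750| = 1,850 Hz = 1.85 kHz.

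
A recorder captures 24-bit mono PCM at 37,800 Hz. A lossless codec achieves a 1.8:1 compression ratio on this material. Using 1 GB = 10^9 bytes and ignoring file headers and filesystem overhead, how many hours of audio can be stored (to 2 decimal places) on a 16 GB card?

70.55 hours

Uncompressed byte rate = 37,800 × 3 × 1 = 113,400 bytes/s.
After 1.8:1 compression, effective rate ≈ 63000 bytes/s.
Capacity = 16 × 1,000,000,000 = 16,000,000,000 bytes.
16,000,000,000 / effective rate ≈ 253968.25 s → 70.55 hours.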